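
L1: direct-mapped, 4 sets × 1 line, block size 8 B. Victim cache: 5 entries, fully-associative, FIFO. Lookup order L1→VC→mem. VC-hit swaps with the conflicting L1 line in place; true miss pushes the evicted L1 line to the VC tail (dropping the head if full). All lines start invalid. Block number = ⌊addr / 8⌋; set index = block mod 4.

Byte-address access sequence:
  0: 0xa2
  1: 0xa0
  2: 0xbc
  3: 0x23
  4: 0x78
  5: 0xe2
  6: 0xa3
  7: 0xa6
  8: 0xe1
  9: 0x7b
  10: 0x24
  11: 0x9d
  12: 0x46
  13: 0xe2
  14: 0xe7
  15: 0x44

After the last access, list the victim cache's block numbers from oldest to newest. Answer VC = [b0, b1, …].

VC = [20, 23, 28, 15, 4]

  [0] addr=0xa2 blk=20 s=0: MISS | VC []
  [1] addr=0xa0 blk=20 s=0: L1-HIT | VC []
  [2] addr=0xbc blk=23 s=3: MISS | VC []
  [3] addr=0x23 blk=4 s=0: MISS | VC [20]
  [4] addr=0x78 blk=15 s=3: MISS | VC [20, 23]
  [5] addr=0xe2 blk=28 s=0: MISS | VC [20, 23, 4]
  [6] addr=0xa3 blk=20 s=0: VC-HIT | VC [28, 23, 4]
  [7] addr=0xa6 blk=20 s=0: L1-HIT | VC [28, 23, 4]
  [8] addr=0xe1 blk=28 s=0: VC-HIT | VC [20, 23, 4]
  [9] addr=0x7b blk=15 s=3: L1-HIT | VC [20, 23, 4]
  [10] addr=0x24 blk=4 s=0: VC-HIT | VC [20, 23, 28]
  [11] addr=0x9d blk=19 s=3: MISS | VC [20, 23, 28, 15]
  [12] addr=0x46 blk=8 s=0: MISS | VC [20, 23, 28, 15, 4]
  [13] addr=0xe2 blk=28 s=0: VC-HIT | VC [20, 23, 8, 15, 4]
  [14] addr=0xe7 blk=28 s=0: L1-HIT | VC [20, 23, 8, 15, 4]
  [15] addr=0x44 blk=8 s=0: VC-HIT | VC [20, 23, 28, 15, 4]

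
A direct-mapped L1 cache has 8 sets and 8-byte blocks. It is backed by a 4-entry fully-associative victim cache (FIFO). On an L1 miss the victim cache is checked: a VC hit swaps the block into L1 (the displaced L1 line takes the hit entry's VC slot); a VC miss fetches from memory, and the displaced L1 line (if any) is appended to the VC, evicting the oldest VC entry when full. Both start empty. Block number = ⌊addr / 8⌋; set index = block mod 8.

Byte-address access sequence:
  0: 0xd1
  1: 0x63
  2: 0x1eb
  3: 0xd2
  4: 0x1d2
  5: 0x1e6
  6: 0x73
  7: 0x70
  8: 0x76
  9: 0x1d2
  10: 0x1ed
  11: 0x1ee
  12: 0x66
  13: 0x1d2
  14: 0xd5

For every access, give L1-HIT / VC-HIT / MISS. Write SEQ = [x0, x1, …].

0: 0xd1 (blk 26, set 2) → MISS  vc=[]
1: 0x63 (blk 12, set 4) → MISS  vc=[]
2: 0x1eb (blk 61, set 5) → MISS  vc=[]
3: 0xd2 (blk 26, set 2) → L1-HIT  vc=[]
4: 0x1d2 (blk 58, set 2) → MISS  vc=[26]
5: 0x1e6 (blk 60, set 4) → MISS  vc=[26, 12]
6: 0x73 (blk 14, set 6) → MISS  vc=[26, 12]
7: 0x70 (blk 14, set 6) → L1-HIT  vc=[26, 12]
8: 0x76 (blk 14, set 6) → L1-HIT  vc=[26, 12]
9: 0x1d2 (blk 58, set 2) → L1-HIT  vc=[26, 12]
10: 0x1ed (blk 61, set 5) → L1-HIT  vc=[26, 12]
11: 0x1ee (blk 61, set 5) → L1-HIT  vc=[26, 12]
12: 0x66 (blk 12, set 4) → VC-HIT  vc=[26, 60]
13: 0x1d2 (blk 58, set 2) → L1-HIT  vc=[26, 60]
14: 0xd5 (blk 26, set 2) → VC-HIT  vc=[58, 60]

SEQ = [MISS, MISS, MISS, L1-HIT, MISS, MISS, MISS, L1-HIT, L1-HIT, L1-HIT, L1-HIT, L1-HIT, VC-HIT, L1-HIT, VC-HIT]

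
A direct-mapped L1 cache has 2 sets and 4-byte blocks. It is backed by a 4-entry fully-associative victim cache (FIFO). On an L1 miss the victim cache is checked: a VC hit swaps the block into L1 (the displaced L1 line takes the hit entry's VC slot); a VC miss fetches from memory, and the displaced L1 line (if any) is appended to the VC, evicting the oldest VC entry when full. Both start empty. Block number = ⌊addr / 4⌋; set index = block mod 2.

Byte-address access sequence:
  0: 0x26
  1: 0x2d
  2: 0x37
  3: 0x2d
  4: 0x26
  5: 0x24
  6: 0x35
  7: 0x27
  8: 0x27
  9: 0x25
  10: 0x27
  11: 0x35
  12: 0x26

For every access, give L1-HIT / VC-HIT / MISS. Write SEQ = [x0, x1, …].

SEQ = [MISS, MISS, MISS, VC-HIT, VC-HIT, L1-HIT, VC-HIT, VC-HIT, L1-HIT, L1-HIT, L1-HIT, VC-HIT, VC-HIT]

#0 0x26→b9/s1 MISS; vc=[]
#1 0x2d→b11/s1 MISS; vc=[9]
#2 0x37→b13/s1 MISS; vc=[9,11]
#3 0x2d→b11/s1 VC-HIT; vc=[9,13]
#4 0x26→b9/s1 VC-HIT; vc=[11,13]
#5 0x24→b9/s1 L1-HIT; vc=[11,13]
#6 0x35→b13/s1 VC-HIT; vc=[11,9]
#7 0x27→b9/s1 VC-HIT; vc=[11,13]
#8 0x27→b9/s1 L1-HIT; vc=[11,13]
#9 0x25→b9/s1 L1-HIT; vc=[11,13]
#10 0x27→b9/s1 L1-HIT; vc=[11,13]
#11 0x35→b13/s1 VC-HIT; vc=[11,9]
#12 0x26→b9/s1 VC-HIT; vc=[11,13]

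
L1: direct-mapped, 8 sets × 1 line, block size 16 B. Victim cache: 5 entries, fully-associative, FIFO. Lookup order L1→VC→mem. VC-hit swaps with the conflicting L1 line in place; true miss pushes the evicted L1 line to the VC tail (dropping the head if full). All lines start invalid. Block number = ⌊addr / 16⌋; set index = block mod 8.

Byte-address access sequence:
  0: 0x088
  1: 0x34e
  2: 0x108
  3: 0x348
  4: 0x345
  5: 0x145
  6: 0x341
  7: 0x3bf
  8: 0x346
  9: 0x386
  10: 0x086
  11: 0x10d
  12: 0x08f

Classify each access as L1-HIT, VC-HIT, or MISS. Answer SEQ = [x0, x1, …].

#0 0x88→b8/s0 MISS; vc=[]
#1 0x34e→b52/s4 MISS; vc=[]
#2 0x108→b16/s0 MISS; vc=[8]
#3 0x348→b52/s4 L1-HIT; vc=[8]
#4 0x345→b52/s4 L1-HIT; vc=[8]
#5 0x145→b20/s4 MISS; vc=[8,52]
#6 0x341→b52/s4 VC-HIT; vc=[8,20]
#7 0x3bf→b59/s3 MISS; vc=[8,20]
#8 0x346→b52/s4 L1-HIT; vc=[8,20]
#9 0x386→b56/s0 MISS; vc=[8,20,16]
#10 0x86→b8/s0 VC-HIT; vc=[56,20,16]
#11 0x10d→b16/s0 VC-HIT; vc=[56,20,8]
#12 0x8f→b8/s0 VC-HIT; vc=[56,20,16]

SEQ = [MISS, MISS, MISS, L1-HIT, L1-HIT, MISS, VC-HIT, MISS, L1-HIT, MISS, VC-HIT, VC-HIT, VC-HIT]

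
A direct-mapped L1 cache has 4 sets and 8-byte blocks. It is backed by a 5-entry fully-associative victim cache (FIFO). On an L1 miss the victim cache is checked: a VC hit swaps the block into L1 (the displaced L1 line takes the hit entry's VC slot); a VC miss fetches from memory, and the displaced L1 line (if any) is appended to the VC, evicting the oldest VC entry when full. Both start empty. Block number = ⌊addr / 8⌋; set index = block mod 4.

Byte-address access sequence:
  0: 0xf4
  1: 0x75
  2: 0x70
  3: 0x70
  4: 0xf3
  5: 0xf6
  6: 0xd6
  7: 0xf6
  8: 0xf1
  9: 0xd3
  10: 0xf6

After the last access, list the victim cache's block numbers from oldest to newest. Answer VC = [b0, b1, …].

  [0] addr=0xf4 blk=30 s=2: MISS | VC []
  [1] addr=0x75 blk=14 s=2: MISS | VC [30]
  [2] addr=0x70 blk=14 s=2: L1-HIT | VC [30]
  [3] addr=0x70 blk=14 s=2: L1-HIT | VC [30]
  [4] addr=0xf3 blk=30 s=2: VC-HIT | VC [14]
  [5] addr=0xf6 blk=30 s=2: L1-HIT | VC [14]
  [6] addr=0xd6 blk=26 s=2: MISS | VC [14, 30]
  [7] addr=0xf6 blk=30 s=2: VC-HIT | VC [14, 26]
  [8] addr=0xf1 blk=30 s=2: L1-HIT | VC [14, 26]
  [9] addr=0xd3 blk=26 s=2: VC-HIT | VC [14, 30]
  [10] addr=0xf6 blk=30 s=2: VC-HIT | VC [14, 26]

VC = [14, 26]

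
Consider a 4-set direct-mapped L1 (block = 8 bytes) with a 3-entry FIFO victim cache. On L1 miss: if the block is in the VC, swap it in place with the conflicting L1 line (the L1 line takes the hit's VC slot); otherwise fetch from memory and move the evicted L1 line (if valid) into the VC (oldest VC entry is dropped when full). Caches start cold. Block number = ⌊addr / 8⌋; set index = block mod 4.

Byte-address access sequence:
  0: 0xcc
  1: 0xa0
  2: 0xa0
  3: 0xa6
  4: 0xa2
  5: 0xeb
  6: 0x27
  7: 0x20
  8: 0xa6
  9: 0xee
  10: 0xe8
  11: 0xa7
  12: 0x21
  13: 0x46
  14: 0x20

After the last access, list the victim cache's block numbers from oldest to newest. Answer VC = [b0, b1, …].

0: 0xcc (blk 25, set 1) → MISS  vc=[]
1: 0xa0 (blk 20, set 0) → MISS  vc=[]
2: 0xa0 (blk 20, set 0) → L1-HIT  vc=[]
3: 0xa6 (blk 20, set 0) → L1-HIT  vc=[]
4: 0xa2 (blk 20, set 0) → L1-HIT  vc=[]
5: 0xeb (blk 29, set 1) → MISS  vc=[25]
6: 0x27 (blk 4, set 0) → MISS  vc=[25, 20]
7: 0x20 (blk 4, set 0) → L1-HIT  vc=[25, 20]
8: 0xa6 (blk 20, set 0) → VC-HIT  vc=[25, 4]
9: 0xee (blk 29, set 1) → L1-HIT  vc=[25, 4]
10: 0xe8 (blk 29, set 1) → L1-HIT  vc=[25, 4]
11: 0xa7 (blk 20, set 0) → L1-HIT  vc=[25, 4]
12: 0x21 (blk 4, set 0) → VC-HIT  vc=[25, 20]
13: 0x46 (blk 8, set 0) → MISS  vc=[25, 20, 4]
14: 0x20 (blk 4, set 0) → VC-HIT  vc=[25, 20, 8]

VC = [25, 20, 8]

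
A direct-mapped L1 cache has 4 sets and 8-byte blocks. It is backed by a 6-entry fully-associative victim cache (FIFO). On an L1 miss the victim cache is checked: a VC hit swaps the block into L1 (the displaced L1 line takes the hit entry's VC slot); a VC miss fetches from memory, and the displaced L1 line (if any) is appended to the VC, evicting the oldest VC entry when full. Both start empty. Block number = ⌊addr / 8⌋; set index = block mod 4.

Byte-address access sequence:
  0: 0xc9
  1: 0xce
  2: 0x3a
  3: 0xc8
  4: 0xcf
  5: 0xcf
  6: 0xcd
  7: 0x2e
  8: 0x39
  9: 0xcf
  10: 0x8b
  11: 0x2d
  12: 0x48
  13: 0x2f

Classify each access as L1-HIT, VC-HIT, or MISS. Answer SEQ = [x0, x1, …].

#0 0xc9→b25/s1 MISS; vc=[]
#1 0xce→b25/s1 L1-HIT; vc=[]
#2 0x3a→b7/s3 MISS; vc=[]
#3 0xc8→b25/s1 L1-HIT; vc=[]
#4 0xcf→b25/s1 L1-HIT; vc=[]
#5 0xcf→b25/s1 L1-HIT; vc=[]
#6 0xcd→b25/s1 L1-HIT; vc=[]
#7 0x2e→b5/s1 MISS; vc=[25]
#8 0x39→b7/s3 L1-HIT; vc=[25]
#9 0xcf→b25/s1 VC-HIT; vc=[5]
#10 0x8b→b17/s1 MISS; vc=[5,25]
#11 0x2d→b5/s1 VC-HIT; vc=[17,25]
#12 0x48→b9/s1 MISS; vc=[17,25,5]
#13 0x2f→b5/s1 VC-HIT; vc=[17,25,9]

SEQ = [MISS, L1-HIT, MISS, L1-HIT, L1-HIT, L1-HIT, L1-HIT, MISS, L1-HIT, VC-HIT, MISS, VC-HIT, MISS, VC-HIT]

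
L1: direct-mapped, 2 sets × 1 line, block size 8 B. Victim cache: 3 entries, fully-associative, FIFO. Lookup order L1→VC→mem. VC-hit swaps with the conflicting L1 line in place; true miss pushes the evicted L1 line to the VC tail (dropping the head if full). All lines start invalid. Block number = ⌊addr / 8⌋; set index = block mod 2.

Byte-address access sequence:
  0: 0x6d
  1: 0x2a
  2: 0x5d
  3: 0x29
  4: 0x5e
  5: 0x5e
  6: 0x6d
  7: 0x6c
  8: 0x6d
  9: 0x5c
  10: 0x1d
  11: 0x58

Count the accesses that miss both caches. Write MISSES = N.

MISSES = 4

#0 0x6d→b13/s1 MISS; vc=[]
#1 0x2a→b5/s1 MISS; vc=[13]
#2 0x5d→b11/s1 MISS; vc=[13,5]
#3 0x29→b5/s1 VC-HIT; vc=[13,11]
#4 0x5e→b11/s1 VC-HIT; vc=[13,5]
#5 0x5e→b11/s1 L1-HIT; vc=[13,5]
#6 0x6d→b13/s1 VC-HIT; vc=[11,5]
#7 0x6c→b13/s1 L1-HIT; vc=[11,5]
#8 0x6d→b13/s1 L1-HIT; vc=[11,5]
#9 0x5c→b11/s1 VC-HIT; vc=[13,5]
#10 0x1d→b3/s1 MISS; vc=[13,5,11]
#11 0x58→b11/s1 VC-HIT; vc=[13,5,3]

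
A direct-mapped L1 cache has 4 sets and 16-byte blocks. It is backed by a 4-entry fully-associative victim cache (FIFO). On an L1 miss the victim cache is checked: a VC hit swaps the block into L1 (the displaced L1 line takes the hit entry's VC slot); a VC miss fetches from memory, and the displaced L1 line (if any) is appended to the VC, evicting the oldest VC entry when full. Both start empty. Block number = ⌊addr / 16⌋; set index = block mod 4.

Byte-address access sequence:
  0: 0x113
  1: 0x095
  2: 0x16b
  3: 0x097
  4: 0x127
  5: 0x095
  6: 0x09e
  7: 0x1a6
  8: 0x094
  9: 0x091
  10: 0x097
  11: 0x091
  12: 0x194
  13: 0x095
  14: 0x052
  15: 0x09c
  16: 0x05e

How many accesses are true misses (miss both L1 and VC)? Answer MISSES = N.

#0 0x113→b17/s1 MISS; vc=[]
#1 0x95→b9/s1 MISS; vc=[17]
#2 0x16b→b22/s2 MISS; vc=[17]
#3 0x97→b9/s1 L1-HIT; vc=[17]
#4 0x127→b18/s2 MISS; vc=[17,22]
#5 0x95→b9/s1 L1-HIT; vc=[17,22]
#6 0x9e→b9/s1 L1-HIT; vc=[17,22]
#7 0x1a6→b26/s2 MISS; vc=[17,22,18]
#8 0x94→b9/s1 L1-HIT; vc=[17,22,18]
#9 0x91→b9/s1 L1-HIT; vc=[17,22,18]
#10 0x97→b9/s1 L1-HIT; vc=[17,22,18]
#11 0x91→b9/s1 L1-HIT; vc=[17,22,18]
#12 0x194→b25/s1 MISS; vc=[17,22,18,9]
#13 0x95→b9/s1 VC-HIT; vc=[17,22,18,25]
#14 0x52→b5/s1 MISS; vc=[22,18,25,9]
#15 0x9c→b9/s1 VC-HIT; vc=[22,18,25,5]
#16 0x5e→b5/s1 VC-HIT; vc=[22,18,25,9]

MISSES = 7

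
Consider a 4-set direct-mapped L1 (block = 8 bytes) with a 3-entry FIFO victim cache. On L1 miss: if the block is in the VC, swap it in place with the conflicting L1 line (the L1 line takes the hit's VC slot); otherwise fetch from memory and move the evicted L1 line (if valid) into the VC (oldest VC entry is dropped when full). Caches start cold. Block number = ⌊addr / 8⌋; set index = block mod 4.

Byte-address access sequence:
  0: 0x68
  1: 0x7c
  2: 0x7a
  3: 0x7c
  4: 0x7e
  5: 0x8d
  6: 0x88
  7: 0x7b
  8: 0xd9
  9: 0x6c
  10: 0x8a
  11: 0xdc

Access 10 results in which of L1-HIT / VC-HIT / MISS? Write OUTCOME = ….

OUTCOME = VC-HIT

  [0] addr=0x68 blk=13 s=1: MISS | VC []
  [1] addr=0x7c blk=15 s=3: MISS | VC []
  [2] addr=0x7a blk=15 s=3: L1-HIT | VC []
  [3] addr=0x7c blk=15 s=3: L1-HIT | VC []
  [4] addr=0x7e blk=15 s=3: L1-HIT | VC []
  [5] addr=0x8d blk=17 s=1: MISS | VC [13]
  [6] addr=0x88 blk=17 s=1: L1-HIT | VC [13]
  [7] addr=0x7b blk=15 s=3: L1-HIT | VC [13]
  [8] addr=0xd9 blk=27 s=3: MISS | VC [13, 15]
  [9] addr=0x6c blk=13 s=1: VC-HIT | VC [17, 15]
  [10] addr=0x8a blk=17 s=1: VC-HIT | VC [13, 15]
  [11] addr=0xdc blk=27 s=3: L1-HIT | VC [13, 15]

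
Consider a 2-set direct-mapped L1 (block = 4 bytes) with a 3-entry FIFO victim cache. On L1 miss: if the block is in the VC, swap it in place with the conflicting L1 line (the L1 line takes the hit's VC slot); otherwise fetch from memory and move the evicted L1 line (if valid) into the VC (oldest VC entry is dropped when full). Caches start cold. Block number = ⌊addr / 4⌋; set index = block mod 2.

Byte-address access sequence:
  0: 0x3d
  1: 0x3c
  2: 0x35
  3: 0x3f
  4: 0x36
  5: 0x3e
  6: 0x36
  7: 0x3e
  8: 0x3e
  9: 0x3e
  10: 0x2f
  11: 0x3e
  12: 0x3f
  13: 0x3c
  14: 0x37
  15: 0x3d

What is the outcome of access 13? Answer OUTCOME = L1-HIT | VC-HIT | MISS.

#0 0x3d→b15/s1 MISS; vc=[]
#1 0x3c→b15/s1 L1-HIT; vc=[]
#2 0x35→b13/s1 MISS; vc=[15]
#3 0x3f→b15/s1 VC-HIT; vc=[13]
#4 0x36→b13/s1 VC-HIT; vc=[15]
#5 0x3e→b15/s1 VC-HIT; vc=[13]
#6 0x36→b13/s1 VC-HIT; vc=[15]
#7 0x3e→b15/s1 VC-HIT; vc=[13]
#8 0x3e→b15/s1 L1-HIT; vc=[13]
#9 0x3e→b15/s1 L1-HIT; vc=[13]
#10 0x2f→b11/s1 MISS; vc=[13,15]
#11 0x3e→b15/s1 VC-HIT; vc=[13,11]
#12 0x3f→b15/s1 L1-HIT; vc=[13,11]
#13 0x3c→b15/s1 L1-HIT; vc=[13,11]
#14 0x37→b13/s1 VC-HIT; vc=[15,11]
#15 0x3d→b15/s1 VC-HIT; vc=[13,11]

OUTCOME = L1-HIT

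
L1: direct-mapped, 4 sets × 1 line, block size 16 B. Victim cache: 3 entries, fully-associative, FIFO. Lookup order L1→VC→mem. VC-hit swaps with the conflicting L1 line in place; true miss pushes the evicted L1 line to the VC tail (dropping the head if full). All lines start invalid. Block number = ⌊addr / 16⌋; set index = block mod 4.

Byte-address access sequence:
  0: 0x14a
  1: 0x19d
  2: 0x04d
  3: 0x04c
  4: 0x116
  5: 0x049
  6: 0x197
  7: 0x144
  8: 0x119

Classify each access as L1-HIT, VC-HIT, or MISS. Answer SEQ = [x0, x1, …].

SEQ = [MISS, MISS, MISS, L1-HIT, MISS, L1-HIT, VC-HIT, VC-HIT, VC-HIT]

  [0] addr=0x14a blk=20 s=0: MISS | VC []
  [1] addr=0x19d blk=25 s=1: MISS | VC []
  [2] addr=0x4d blk=4 s=0: MISS | VC [20]
  [3] addr=0x4c blk=4 s=0: L1-HIT | VC [20]
  [4] addr=0x116 blk=17 s=1: MISS | VC [20, 25]
  [5] addr=0x49 blk=4 s=0: L1-HIT | VC [20, 25]
  [6] addr=0x197 blk=25 s=1: VC-HIT | VC [20, 17]
  [7] addr=0x144 blk=20 s=0: VC-HIT | VC [4, 17]
  [8] addr=0x119 blk=17 s=1: VC-HIT | VC [4, 25]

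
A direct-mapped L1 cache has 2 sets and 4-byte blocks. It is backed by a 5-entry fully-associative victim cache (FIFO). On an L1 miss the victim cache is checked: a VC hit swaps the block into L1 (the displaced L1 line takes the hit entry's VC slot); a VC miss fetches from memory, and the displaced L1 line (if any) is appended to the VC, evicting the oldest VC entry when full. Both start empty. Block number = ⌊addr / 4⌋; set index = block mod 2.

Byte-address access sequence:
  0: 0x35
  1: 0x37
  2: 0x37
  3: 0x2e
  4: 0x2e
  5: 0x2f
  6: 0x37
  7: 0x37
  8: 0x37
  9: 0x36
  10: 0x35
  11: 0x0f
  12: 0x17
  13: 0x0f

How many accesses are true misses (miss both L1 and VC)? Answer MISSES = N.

MISSES = 4

0: 0x35 (blk 13, set 1) → MISS  vc=[]
1: 0x37 (blk 13, set 1) → L1-HIT  vc=[]
2: 0x37 (blk 13, set 1) → L1-HIT  vc=[]
3: 0x2e (blk 11, set 1) → MISS  vc=[13]
4: 0x2e (blk 11, set 1) → L1-HIT  vc=[13]
5: 0x2f (blk 11, set 1) → L1-HIT  vc=[13]
6: 0x37 (blk 13, set 1) → VC-HIT  vc=[11]
7: 0x37 (blk 13, set 1) → L1-HIT  vc=[11]
8: 0x37 (blk 13, set 1) → L1-HIT  vc=[11]
9: 0x36 (blk 13, set 1) → L1-HIT  vc=[11]
10: 0x35 (blk 13, set 1) → L1-HIT  vc=[11]
11: 0xf (blk 3, set 1) → MISS  vc=[11, 13]
12: 0x17 (blk 5, set 1) → MISS  vc=[11, 13, 3]
13: 0xf (blk 3, set 1) → VC-HIT  vc=[11, 13, 5]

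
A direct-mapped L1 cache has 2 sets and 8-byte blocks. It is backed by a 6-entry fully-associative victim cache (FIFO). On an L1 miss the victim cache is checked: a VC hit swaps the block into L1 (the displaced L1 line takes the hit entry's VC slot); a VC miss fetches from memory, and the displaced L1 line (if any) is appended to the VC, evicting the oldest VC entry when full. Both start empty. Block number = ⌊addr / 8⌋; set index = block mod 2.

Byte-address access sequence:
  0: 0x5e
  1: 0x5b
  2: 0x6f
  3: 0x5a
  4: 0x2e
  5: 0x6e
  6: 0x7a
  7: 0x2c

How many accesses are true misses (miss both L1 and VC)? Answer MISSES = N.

  [0] addr=0x5e blk=11 s=1: MISS | VC []
  [1] addr=0x5b blk=11 s=1: L1-HIT | VC []
  [2] addr=0x6f blk=13 s=1: MISS | VC [11]
  [3] addr=0x5a blk=11 s=1: VC-HIT | VC [13]
  [4] addr=0x2e blk=5 s=1: MISS | VC [13, 11]
  [5] addr=0x6e blk=13 s=1: VC-HIT | VC [5, 11]
  [6] addr=0x7a blk=15 s=1: MISS | VC [5, 11, 13]
  [7] addr=0x2c blk=5 s=1: VC-HIT | VC [15, 11, 13]

MISSES = 4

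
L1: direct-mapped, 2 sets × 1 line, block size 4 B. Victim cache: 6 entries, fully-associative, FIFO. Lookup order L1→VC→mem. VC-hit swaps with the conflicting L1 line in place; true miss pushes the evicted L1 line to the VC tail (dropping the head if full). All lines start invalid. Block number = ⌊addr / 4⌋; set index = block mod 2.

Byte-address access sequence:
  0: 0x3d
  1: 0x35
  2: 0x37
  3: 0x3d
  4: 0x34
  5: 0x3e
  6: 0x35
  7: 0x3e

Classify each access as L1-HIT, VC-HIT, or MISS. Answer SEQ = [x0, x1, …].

  [0] addr=0x3d blk=15 s=1: MISS | VC []
  [1] addr=0x35 blk=13 s=1: MISS | VC [15]
  [2] addr=0x37 blk=13 s=1: L1-HIT | VC [15]
  [3] addr=0x3d blk=15 s=1: VC-HIT | VC [13]
  [4] addr=0x34 blk=13 s=1: VC-HIT | VC [15]
  [5] addr=0x3e blk=15 s=1: VC-HIT | VC [13]
  [6] addr=0x35 blk=13 s=1: VC-HIT | VC [15]
  [7] addr=0x3e blk=15 s=1: VC-HIT | VC [13]

SEQ = [MISS, MISS, L1-HIT, VC-HIT, VC-HIT, VC-HIT, VC-HIT, VC-HIT]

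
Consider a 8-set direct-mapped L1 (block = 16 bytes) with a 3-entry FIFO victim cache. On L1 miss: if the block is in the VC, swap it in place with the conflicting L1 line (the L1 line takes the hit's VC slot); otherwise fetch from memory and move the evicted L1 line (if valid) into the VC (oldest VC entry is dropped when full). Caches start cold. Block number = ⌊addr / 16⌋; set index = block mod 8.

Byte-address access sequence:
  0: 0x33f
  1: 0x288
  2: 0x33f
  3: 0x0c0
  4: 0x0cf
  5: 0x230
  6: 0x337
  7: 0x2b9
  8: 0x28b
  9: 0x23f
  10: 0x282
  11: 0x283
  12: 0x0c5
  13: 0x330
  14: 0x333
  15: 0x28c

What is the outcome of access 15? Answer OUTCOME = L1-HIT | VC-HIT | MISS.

  [0] addr=0x33f blk=51 s=3: MISS | VC []
  [1] addr=0x288 blk=40 s=0: MISS | VC []
  [2] addr=0x33f blk=51 s=3: L1-HIT | VC []
  [3] addr=0xc0 blk=12 s=4: MISS | VC []
  [4] addr=0xcf blk=12 s=4: L1-HIT | VC []
  [5] addr=0x230 blk=35 s=3: MISS | VC [51]
  [6] addr=0x337 blk=51 s=3: VC-HIT | VC [35]
  [7] addr=0x2b9 blk=43 s=3: MISS | VC [35, 51]
  [8] addr=0x28b blk=40 s=0: L1-HIT | VC [35, 51]
  [9] addr=0x23f blk=35 s=3: VC-HIT | VC [43, 51]
  [10] addr=0x282 blk=40 s=0: L1-HIT | VC [43, 51]
  [11] addr=0x283 blk=40 s=0: L1-HIT | VC [43, 51]
  [12] addr=0xc5 blk=12 s=4: L1-HIT | VC [43, 51]
  [13] addr=0x330 blk=51 s=3: VC-HIT | VC [43, 35]
  [14] addr=0x333 blk=51 s=3: L1-HIT | VC [43, 35]
  [15] addr=0x28c blk=40 s=0: L1-HIT | VC [43, 35]

OUTCOME = L1-HIT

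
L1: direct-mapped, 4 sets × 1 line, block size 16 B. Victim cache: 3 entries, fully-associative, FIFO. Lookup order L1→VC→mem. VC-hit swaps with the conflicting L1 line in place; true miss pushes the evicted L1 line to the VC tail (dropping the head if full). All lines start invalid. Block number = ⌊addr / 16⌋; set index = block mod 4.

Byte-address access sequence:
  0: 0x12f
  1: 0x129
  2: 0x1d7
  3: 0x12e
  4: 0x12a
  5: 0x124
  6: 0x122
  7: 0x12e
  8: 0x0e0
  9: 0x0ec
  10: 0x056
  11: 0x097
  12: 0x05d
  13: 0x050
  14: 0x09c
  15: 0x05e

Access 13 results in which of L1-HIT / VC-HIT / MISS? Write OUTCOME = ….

0: 0x12f (blk 18, set 2) → MISS  vc=[]
1: 0x129 (blk 18, set 2) → L1-HIT  vc=[]
2: 0x1d7 (blk 29, set 1) → MISS  vc=[]
3: 0x12e (blk 18, set 2) → L1-HIT  vc=[]
4: 0x12a (blk 18, set 2) → L1-HIT  vc=[]
5: 0x124 (blk 18, set 2) → L1-HIT  vc=[]
6: 0x122 (blk 18, set 2) → L1-HIT  vc=[]
7: 0x12e (blk 18, set 2) → L1-HIT  vc=[]
8: 0xe0 (blk 14, set 2) → MISS  vc=[18]
9: 0xec (blk 14, set 2) → L1-HIT  vc=[18]
10: 0x56 (blk 5, set 1) → MISS  vc=[18, 29]
11: 0x97 (blk 9, set 1) → MISS  vc=[18, 29, 5]
12: 0x5d (blk 5, set 1) → VC-HIT  vc=[18, 29, 9]
13: 0x50 (blk 5, set 1) → L1-HIT  vc=[18, 29, 9]
14: 0x9c (blk 9, set 1) → VC-HIT  vc=[18, 29, 5]
15: 0x5e (blk 5, set 1) → VC-HIT  vc=[18, 29, 9]

OUTCOME = L1-HIT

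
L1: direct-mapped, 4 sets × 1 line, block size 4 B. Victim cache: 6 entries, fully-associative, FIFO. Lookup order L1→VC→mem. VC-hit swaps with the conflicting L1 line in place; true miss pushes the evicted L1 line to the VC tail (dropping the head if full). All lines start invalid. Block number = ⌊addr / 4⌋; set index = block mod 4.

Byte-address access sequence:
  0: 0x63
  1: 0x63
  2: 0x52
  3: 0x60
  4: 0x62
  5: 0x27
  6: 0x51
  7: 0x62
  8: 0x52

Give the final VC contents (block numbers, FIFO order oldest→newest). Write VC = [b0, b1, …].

VC = [24]

0: 0x63 (blk 24, set 0) → MISS  vc=[]
1: 0x63 (blk 24, set 0) → L1-HIT  vc=[]
2: 0x52 (blk 20, set 0) → MISS  vc=[24]
3: 0x60 (blk 24, set 0) → VC-HIT  vc=[20]
4: 0x62 (blk 24, set 0) → L1-HIT  vc=[20]
5: 0x27 (blk 9, set 1) → MISS  vc=[20]
6: 0x51 (blk 20, set 0) → VC-HIT  vc=[24]
7: 0x62 (blk 24, set 0) → VC-HIT  vc=[20]
8: 0x52 (blk 20, set 0) → VC-HIT  vc=[24]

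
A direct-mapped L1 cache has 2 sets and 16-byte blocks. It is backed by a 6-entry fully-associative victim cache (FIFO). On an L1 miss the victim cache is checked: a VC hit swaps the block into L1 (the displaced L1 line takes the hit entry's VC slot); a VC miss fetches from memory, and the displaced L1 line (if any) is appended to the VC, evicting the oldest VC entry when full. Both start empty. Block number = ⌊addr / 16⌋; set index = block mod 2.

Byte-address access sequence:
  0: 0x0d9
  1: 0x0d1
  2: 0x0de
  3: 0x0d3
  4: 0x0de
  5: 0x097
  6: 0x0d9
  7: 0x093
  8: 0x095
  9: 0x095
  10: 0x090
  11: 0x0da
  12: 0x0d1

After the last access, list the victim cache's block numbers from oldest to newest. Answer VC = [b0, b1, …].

#0 0xd9→b13/s1 MISS; vc=[]
#1 0xd1→b13/s1 L1-HIT; vc=[]
#2 0xde→b13/s1 L1-HIT; vc=[]
#3 0xd3→b13/s1 L1-HIT; vc=[]
#4 0xde→b13/s1 L1-HIT; vc=[]
#5 0x97→b9/s1 MISS; vc=[13]
#6 0xd9→b13/s1 VC-HIT; vc=[9]
#7 0x93→b9/s1 VC-HIT; vc=[13]
#8 0x95→b9/s1 L1-HIT; vc=[13]
#9 0x95→b9/s1 L1-HIT; vc=[13]
#10 0x90→b9/s1 L1-HIT; vc=[13]
#11 0xda→b13/s1 VC-HIT; vc=[9]
#12 0xd1→b13/s1 L1-HIT; vc=[9]

VC = [9]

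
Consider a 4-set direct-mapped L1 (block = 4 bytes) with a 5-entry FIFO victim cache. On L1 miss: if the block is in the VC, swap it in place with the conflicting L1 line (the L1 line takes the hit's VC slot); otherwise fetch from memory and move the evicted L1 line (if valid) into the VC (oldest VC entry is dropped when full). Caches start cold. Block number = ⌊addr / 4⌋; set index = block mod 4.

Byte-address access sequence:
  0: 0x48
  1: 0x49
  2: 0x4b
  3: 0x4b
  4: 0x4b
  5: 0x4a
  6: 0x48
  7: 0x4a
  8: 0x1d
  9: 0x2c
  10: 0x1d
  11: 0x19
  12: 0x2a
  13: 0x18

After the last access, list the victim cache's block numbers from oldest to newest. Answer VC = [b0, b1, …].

VC = [11, 18, 10]

#0 0x48→b18/s2 MISS; vc=[]
#1 0x49→b18/s2 L1-HIT; vc=[]
#2 0x4b→b18/s2 L1-HIT; vc=[]
#3 0x4b→b18/s2 L1-HIT; vc=[]
#4 0x4b→b18/s2 L1-HIT; vc=[]
#5 0x4a→b18/s2 L1-HIT; vc=[]
#6 0x48→b18/s2 L1-HIT; vc=[]
#7 0x4a→b18/s2 L1-HIT; vc=[]
#8 0x1d→b7/s3 MISS; vc=[]
#9 0x2c→b11/s3 MISS; vc=[7]
#10 0x1d→b7/s3 VC-HIT; vc=[11]
#11 0x19→b6/s2 MISS; vc=[11,18]
#12 0x2a→b10/s2 MISS; vc=[11,18,6]
#13 0x18→b6/s2 VC-HIT; vc=[11,18,10]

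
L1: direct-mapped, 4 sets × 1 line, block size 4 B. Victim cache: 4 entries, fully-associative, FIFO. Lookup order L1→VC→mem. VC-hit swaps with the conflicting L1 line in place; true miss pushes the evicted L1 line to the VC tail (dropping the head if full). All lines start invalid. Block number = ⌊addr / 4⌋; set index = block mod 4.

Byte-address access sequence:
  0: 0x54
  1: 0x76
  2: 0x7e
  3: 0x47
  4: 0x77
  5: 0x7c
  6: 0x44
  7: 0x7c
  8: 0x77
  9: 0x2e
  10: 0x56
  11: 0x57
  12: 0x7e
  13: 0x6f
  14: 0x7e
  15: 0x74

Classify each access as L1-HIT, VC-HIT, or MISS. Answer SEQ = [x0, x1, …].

  [0] addr=0x54 blk=21 s=1: MISS | VC []
  [1] addr=0x76 blk=29 s=1: MISS | VC [21]
  [2] addr=0x7e blk=31 s=3: MISS | VC [21]
  [3] addr=0x47 blk=17 s=1: MISS | VC [21, 29]
  [4] addr=0x77 blk=29 s=1: VC-HIT | VC [21, 17]
  [5] addr=0x7c blk=31 s=3: L1-HIT | VC [21, 17]
  [6] addr=0x44 blk=17 s=1: VC-HIT | VC [21, 29]
  [7] addr=0x7c blk=31 s=3: L1-HIT | VC [21, 29]
  [8] addr=0x77 blk=29 s=1: VC-HIT | VC [21, 17]
  [9] addr=0x2e blk=11 s=3: MISS | VC [21, 17, 31]
  [10] addr=0x56 blk=21 s=1: VC-HIT | VC [29, 17, 31]
  [11] addr=0x57 blk=21 s=1: L1-HIT | VC [29, 17, 31]
  [12] addr=0x7e blk=31 s=3: VC-HIT | VC [29, 17, 11]
  [13] addr=0x6f blk=27 s=3: MISS | VC [29, 17, 11, 31]
  [14] addr=0x7e blk=31 s=3: VC-HIT | VC [29, 17, 11, 27]
  [15] addr=0x74 blk=29 s=1: VC-HIT | VC [21, 17, 11, 27]

SEQ = [MISS, MISS, MISS, MISS, VC-HIT, L1-HIT, VC-HIT, L1-HIT, VC-HIT, MISS, VC-HIT, L1-HIT, VC-HIT, MISS, VC-HIT, VC-HIT]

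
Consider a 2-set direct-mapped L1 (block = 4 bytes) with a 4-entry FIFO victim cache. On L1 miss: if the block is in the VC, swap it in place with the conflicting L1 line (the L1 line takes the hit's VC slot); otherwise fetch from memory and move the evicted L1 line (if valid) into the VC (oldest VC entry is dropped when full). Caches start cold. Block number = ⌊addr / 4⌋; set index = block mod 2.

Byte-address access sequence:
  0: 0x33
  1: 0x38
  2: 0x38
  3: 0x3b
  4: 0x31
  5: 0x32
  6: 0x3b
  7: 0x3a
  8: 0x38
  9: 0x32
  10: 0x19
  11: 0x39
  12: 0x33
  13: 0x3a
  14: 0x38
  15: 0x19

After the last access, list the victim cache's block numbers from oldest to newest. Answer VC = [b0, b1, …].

  [0] addr=0x33 blk=12 s=0: MISS | VC []
  [1] addr=0x38 blk=14 s=0: MISS | VC [12]
  [2] addr=0x38 blk=14 s=0: L1-HIT | VC [12]
  [3] addr=0x3b blk=14 s=0: L1-HIT | VC [12]
  [4] addr=0x31 blk=12 s=0: VC-HIT | VC [14]
  [5] addr=0x32 blk=12 s=0: L1-HIT | VC [14]
  [6] addr=0x3b blk=14 s=0: VC-HIT | VC [12]
  [7] addr=0x3a blk=14 s=0: L1-HIT | VC [12]
  [8] addr=0x38 blk=14 s=0: L1-HIT | VC [12]
  [9] addr=0x32 blk=12 s=0: VC-HIT | VC [14]
  [10] addr=0x19 blk=6 s=0: MISS | VC [14, 12]
  [11] addr=0x39 blk=14 s=0: VC-HIT | VC [6, 12]
  [12] addr=0x33 blk=12 s=0: VC-HIT | VC [6, 14]
  [13] addr=0x3a blk=14 s=0: VC-HIT | VC [6, 12]
  [14] addr=0x38 blk=14 s=0: L1-HIT | VC [6, 12]
  [15] addr=0x19 blk=6 s=0: VC-HIT | VC [14, 12]

VC = [14, 12]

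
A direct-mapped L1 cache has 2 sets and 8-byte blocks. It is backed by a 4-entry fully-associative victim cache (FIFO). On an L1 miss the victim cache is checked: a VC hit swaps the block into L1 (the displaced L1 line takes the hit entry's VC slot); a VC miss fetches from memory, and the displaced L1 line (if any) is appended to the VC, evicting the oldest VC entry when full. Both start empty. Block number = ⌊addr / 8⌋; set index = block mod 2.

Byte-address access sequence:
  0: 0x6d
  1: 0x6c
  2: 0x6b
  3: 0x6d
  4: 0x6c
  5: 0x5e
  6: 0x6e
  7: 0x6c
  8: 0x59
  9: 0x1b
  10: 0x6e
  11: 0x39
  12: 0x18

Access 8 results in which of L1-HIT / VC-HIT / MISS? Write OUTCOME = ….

#0 0x6d→b13/s1 MISS; vc=[]
#1 0x6c→b13/s1 L1-HIT; vc=[]
#2 0x6b→b13/s1 L1-HIT; vc=[]
#3 0x6d→b13/s1 L1-HIT; vc=[]
#4 0x6c→b13/s1 L1-HIT; vc=[]
#5 0x5e→b11/s1 MISS; vc=[13]
#6 0x6e→b13/s1 VC-HIT; vc=[11]
#7 0x6c→b13/s1 L1-HIT; vc=[11]
#8 0x59→b11/s1 VC-HIT; vc=[13]
#9 0x1b→b3/s1 MISS; vc=[13,11]
#10 0x6e→b13/s1 VC-HIT; vc=[3,11]
#11 0x39→b7/s1 MISS; vc=[3,11,13]
#12 0x18→b3/s1 VC-HIT; vc=[7,11,13]

OUTCOME = VC-HIT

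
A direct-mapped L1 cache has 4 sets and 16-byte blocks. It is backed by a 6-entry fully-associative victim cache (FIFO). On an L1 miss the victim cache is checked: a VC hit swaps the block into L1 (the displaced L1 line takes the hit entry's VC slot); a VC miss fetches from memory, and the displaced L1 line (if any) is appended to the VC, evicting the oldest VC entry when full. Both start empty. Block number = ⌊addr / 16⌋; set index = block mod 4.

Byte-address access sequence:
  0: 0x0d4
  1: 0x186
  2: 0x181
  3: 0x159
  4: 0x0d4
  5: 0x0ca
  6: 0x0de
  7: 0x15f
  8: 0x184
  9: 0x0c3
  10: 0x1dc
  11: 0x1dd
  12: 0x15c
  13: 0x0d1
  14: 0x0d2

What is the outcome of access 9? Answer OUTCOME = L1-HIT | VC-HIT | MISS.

OUTCOME = VC-HIT

0: 0xd4 (blk 13, set 1) → MISS  vc=[]
1: 0x186 (blk 24, set 0) → MISS  vc=[]
2: 0x181 (blk 24, set 0) → L1-HIT  vc=[]
3: 0x159 (blk 21, set 1) → MISS  vc=[13]
4: 0xd4 (blk 13, set 1) → VC-HIT  vc=[21]
5: 0xca (blk 12, set 0) → MISS  vc=[21, 24]
6: 0xde (blk 13, set 1) → L1-HIT  vc=[21, 24]
7: 0x15f (blk 21, set 1) → VC-HIT  vc=[13, 24]
8: 0x184 (blk 24, set 0) → VC-HIT  vc=[13, 12]
9: 0xc3 (blk 12, set 0) → VC-HIT  vc=[13, 24]
10: 0x1dc (blk 29, set 1) → MISS  vc=[13, 24, 21]
11: 0x1dd (blk 29, set 1) → L1-HIT  vc=[13, 24, 21]
12: 0x15c (blk 21, set 1) → VC-HIT  vc=[13, 24, 29]
13: 0xd1 (blk 13, set 1) → VC-HIT  vc=[21, 24, 29]
14: 0xd2 (blk 13, set 1) → L1-HIT  vc=[21, 24, 29]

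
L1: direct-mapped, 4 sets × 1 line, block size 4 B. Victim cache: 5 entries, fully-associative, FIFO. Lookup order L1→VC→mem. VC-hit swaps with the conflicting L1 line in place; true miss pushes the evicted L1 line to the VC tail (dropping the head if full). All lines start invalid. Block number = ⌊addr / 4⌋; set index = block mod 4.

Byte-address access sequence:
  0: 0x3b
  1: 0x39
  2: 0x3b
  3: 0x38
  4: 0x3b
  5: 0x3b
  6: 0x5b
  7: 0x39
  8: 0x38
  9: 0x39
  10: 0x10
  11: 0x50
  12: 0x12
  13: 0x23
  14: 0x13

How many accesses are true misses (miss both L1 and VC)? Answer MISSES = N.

MISSES = 5

0: 0x3b (blk 14, set 2) → MISS  vc=[]
1: 0x39 (blk 14, set 2) → L1-HIT  vc=[]
2: 0x3b (blk 14, set 2) → L1-HIT  vc=[]
3: 0x38 (blk 14, set 2) → L1-HIT  vc=[]
4: 0x3b (blk 14, set 2) → L1-HIT  vc=[]
5: 0x3b (blk 14, set 2) → L1-HIT  vc=[]
6: 0x5b (blk 22, set 2) → MISS  vc=[14]
7: 0x39 (blk 14, set 2) → VC-HIT  vc=[22]
8: 0x38 (blk 14, set 2) → L1-HIT  vc=[22]
9: 0x39 (blk 14, set 2) → L1-HIT  vc=[22]
10: 0x10 (blk 4, set 0) → MISS  vc=[22]
11: 0x50 (blk 20, set 0) → MISS  vc=[22, 4]
12: 0x12 (blk 4, set 0) → VC-HIT  vc=[22, 20]
13: 0x23 (blk 8, set 0) → MISS  vc=[22, 20, 4]
14: 0x13 (blk 4, set 0) → VC-HIT  vc=[22, 20, 8]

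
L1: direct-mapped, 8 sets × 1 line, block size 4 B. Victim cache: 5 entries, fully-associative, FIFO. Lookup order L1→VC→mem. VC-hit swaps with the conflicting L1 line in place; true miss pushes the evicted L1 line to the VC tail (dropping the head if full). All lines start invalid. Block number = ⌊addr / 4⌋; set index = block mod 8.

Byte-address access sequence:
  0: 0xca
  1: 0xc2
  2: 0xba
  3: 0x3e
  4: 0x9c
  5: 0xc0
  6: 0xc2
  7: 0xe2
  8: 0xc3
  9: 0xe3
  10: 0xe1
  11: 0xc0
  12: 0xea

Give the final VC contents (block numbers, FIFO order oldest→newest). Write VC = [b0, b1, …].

VC = [15, 56, 50]

  [0] addr=0xca blk=50 s=2: MISS | VC []
  [1] addr=0xc2 blk=48 s=0: MISS | VC []
  [2] addr=0xba blk=46 s=6: MISS | VC []
  [3] addr=0x3e blk=15 s=7: MISS | VC []
  [4] addr=0x9c blk=39 s=7: MISS | VC [15]
  [5] addr=0xc0 blk=48 s=0: L1-HIT | VC [15]
  [6] addr=0xc2 blk=48 s=0: L1-HIT | VC [15]
  [7] addr=0xe2 blk=56 s=0: MISS | VC [15, 48]
  [8] addr=0xc3 blk=48 s=0: VC-HIT | VC [15, 56]
  [9] addr=0xe3 blk=56 s=0: VC-HIT | VC [15, 48]
  [10] addr=0xe1 blk=56 s=0: L1-HIT | VC [15, 48]
  [11] addr=0xc0 blk=48 s=0: VC-HIT | VC [15, 56]
  [12] addr=0xea blk=58 s=2: MISS | VC [15, 56, 50]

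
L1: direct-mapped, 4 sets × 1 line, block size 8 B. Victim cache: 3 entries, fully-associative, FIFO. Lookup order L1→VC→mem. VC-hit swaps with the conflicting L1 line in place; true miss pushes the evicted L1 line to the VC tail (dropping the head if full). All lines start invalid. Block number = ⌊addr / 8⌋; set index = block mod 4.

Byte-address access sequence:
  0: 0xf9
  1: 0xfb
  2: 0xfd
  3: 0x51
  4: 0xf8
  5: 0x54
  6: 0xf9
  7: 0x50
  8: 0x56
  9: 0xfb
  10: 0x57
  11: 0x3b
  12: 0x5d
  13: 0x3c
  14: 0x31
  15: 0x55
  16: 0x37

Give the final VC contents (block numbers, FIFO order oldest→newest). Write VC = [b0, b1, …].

0: 0xf9 (blk 31, set 3) → MISS  vc=[]
1: 0xfb (blk 31, set 3) → L1-HIT  vc=[]
2: 0xfd (blk 31, set 3) → L1-HIT  vc=[]
3: 0x51 (blk 10, set 2) → MISS  vc=[]
4: 0xf8 (blk 31, set 3) → L1-HIT  vc=[]
5: 0x54 (blk 10, set 2) → L1-HIT  vc=[]
6: 0xf9 (blk 31, set 3) → L1-HIT  vc=[]
7: 0x50 (blk 10, set 2) → L1-HIT  vc=[]
8: 0x56 (blk 10, set 2) → L1-HIT  vc=[]
9: 0xfb (blk 31, set 3) → L1-HIT  vc=[]
10: 0x57 (blk 10, set 2) → L1-HIT  vc=[]
11: 0x3b (blk 7, set 3) → MISS  vc=[31]
12: 0x5d (blk 11, set 3) → MISS  vc=[31, 7]
13: 0x3c (blk 7, set 3) → VC-HIT  vc=[31, 11]
14: 0x31 (blk 6, set 2) → MISS  vc=[31, 11, 10]
15: 0x55 (blk 10, set 2) → VC-HIT  vc=[31, 11, 6]
16: 0x37 (blk 6, set 2) → VC-HIT  vc=[31, 11, 10]

VC = [31, 11, 10]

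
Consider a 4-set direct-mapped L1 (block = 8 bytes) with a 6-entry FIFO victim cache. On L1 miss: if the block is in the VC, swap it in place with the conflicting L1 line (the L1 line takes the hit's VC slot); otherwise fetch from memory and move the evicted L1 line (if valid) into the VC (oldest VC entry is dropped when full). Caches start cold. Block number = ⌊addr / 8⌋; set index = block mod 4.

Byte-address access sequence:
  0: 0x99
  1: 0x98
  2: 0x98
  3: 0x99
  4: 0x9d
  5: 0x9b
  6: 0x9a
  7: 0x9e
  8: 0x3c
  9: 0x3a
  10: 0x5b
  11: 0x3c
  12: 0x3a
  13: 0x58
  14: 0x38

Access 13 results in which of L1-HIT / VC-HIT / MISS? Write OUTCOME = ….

OUTCOME = VC-HIT

  [0] addr=0x99 blk=19 s=3: MISS | VC []
  [1] addr=0x98 blk=19 s=3: L1-HIT | VC []
  [2] addr=0x98 blk=19 s=3: L1-HIT | VC []
  [3] addr=0x99 blk=19 s=3: L1-HIT | VC []
  [4] addr=0x9d blk=19 s=3: L1-HIT | VC []
  [5] addr=0x9b blk=19 s=3: L1-HIT | VC []
  [6] addr=0x9a blk=19 s=3: L1-HIT | VC []
  [7] addr=0x9e blk=19 s=3: L1-HIT | VC []
  [8] addr=0x3c blk=7 s=3: MISS | VC [19]
  [9] addr=0x3a blk=7 s=3: L1-HIT | VC [19]
  [10] addr=0x5b blk=11 s=3: MISS | VC [19, 7]
  [11] addr=0x3c blk=7 s=3: VC-HIT | VC [19, 11]
  [12] addr=0x3a blk=7 s=3: L1-HIT | VC [19, 11]
  [13] addr=0x58 blk=11 s=3: VC-HIT | VC [19, 7]
  [14] addr=0x38 blk=7 s=3: VC-HIT | VC [19, 11]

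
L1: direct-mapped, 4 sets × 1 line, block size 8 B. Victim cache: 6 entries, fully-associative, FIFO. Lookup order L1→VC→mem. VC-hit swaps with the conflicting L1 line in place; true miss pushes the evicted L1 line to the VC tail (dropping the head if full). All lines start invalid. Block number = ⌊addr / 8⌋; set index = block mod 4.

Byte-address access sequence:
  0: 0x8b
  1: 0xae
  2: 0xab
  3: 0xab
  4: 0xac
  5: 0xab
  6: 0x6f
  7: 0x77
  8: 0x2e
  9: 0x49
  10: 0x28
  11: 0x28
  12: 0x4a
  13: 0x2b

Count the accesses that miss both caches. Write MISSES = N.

#0 0x8b→b17/s1 MISS; vc=[]
#1 0xae→b21/s1 MISS; vc=[17]
#2 0xab→b21/s1 L1-HIT; vc=[17]
#3 0xab→b21/s1 L1-HIT; vc=[17]
#4 0xac→b21/s1 L1-HIT; vc=[17]
#5 0xab→b21/s1 L1-HIT; vc=[17]
#6 0x6f→b13/s1 MISS; vc=[17,21]
#7 0x77→b14/s2 MISS; vc=[17,21]
#8 0x2e→b5/s1 MISS; vc=[17,21,13]
#9 0x49→b9/s1 MISS; vc=[17,21,13,5]
#10 0x28→b5/s1 VC-HIT; vc=[17,21,13,9]
#11 0x28→b5/s1 L1-HIT; vc=[17,21,13,9]
#12 0x4a→b9/s1 VC-HIT; vc=[17,21,13,5]
#13 0x2b→b5/s1 VC-HIT; vc=[17,21,13,9]

MISSES = 6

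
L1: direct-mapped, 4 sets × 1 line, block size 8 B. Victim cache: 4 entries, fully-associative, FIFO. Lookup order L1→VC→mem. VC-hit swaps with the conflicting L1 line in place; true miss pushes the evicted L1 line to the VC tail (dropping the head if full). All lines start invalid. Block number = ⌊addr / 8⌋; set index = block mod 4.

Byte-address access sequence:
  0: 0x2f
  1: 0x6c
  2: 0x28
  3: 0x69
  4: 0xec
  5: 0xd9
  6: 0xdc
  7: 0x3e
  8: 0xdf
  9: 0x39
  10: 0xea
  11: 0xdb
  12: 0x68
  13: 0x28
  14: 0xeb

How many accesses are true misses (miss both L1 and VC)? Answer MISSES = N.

MISSES = 5

#0 0x2f→b5/s1 MISS; vc=[]
#1 0x6c→b13/s1 MISS; vc=[5]
#2 0x28→b5/s1 VC-HIT; vc=[13]
#3 0x69→b13/s1 VC-HIT; vc=[5]
#4 0xec→b29/s1 MISS; vc=[5,13]
#5 0xd9→b27/s3 MISS; vc=[5,13]
#6 0xdc→b27/s3 L1-HIT; vc=[5,13]
#7 0x3e→b7/s3 MISS; vc=[5,13,27]
#8 0xdf→b27/s3 VC-HIT; vc=[5,13,7]
#9 0x39→b7/s3 VC-HIT; vc=[5,13,27]
#10 0xea→b29/s1 L1-HIT; vc=[5,13,27]
#11 0xdb→b27/s3 VC-HIT; vc=[5,13,7]
#12 0x68→b13/s1 VC-HIT; vc=[5,29,7]
#13 0x28→b5/s1 VC-HIT; vc=[13,29,7]
#14 0xeb→b29/s1 VC-HIT; vc=[13,5,7]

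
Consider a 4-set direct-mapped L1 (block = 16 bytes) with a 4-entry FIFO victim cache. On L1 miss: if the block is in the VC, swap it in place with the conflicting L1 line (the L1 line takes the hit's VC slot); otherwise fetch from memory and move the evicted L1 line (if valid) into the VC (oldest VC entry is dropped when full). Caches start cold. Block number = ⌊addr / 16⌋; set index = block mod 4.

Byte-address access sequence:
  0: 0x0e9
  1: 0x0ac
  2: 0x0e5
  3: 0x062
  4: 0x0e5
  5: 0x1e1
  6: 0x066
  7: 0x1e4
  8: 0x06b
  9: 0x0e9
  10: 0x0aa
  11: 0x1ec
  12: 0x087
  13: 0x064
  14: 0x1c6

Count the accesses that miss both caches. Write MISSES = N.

#0 0xe9→b14/s2 MISS; vc=[]
#1 0xac→b10/s2 MISS; vc=[14]
#2 0xe5→b14/s2 VC-HIT; vc=[10]
#3 0x62→b6/s2 MISS; vc=[10,14]
#4 0xe5→b14/s2 VC-HIT; vc=[10,6]
#5 0x1e1→b30/s2 MISS; vc=[10,6,14]
#6 0x66→b6/s2 VC-HIT; vc=[10,30,14]
#7 0x1e4→b30/s2 VC-HIT; vc=[10,6,14]
#8 0x6b→b6/s2 VC-HIT; vc=[10,30,14]
#9 0xe9→b14/s2 VC-HIT; vc=[10,30,6]
#10 0xaa→b10/s2 VC-HIT; vc=[14,30,6]
#11 0x1ec→b30/s2 VC-HIT; vc=[14,10,6]
#12 0x87→b8/s0 MISS; vc=[14,10,6]
#13 0x64→b6/s2 VC-HIT; vc=[14,10,30]
#14 0x1c6→b28/s0 MISS; vc=[14,10,30,8]

MISSES = 6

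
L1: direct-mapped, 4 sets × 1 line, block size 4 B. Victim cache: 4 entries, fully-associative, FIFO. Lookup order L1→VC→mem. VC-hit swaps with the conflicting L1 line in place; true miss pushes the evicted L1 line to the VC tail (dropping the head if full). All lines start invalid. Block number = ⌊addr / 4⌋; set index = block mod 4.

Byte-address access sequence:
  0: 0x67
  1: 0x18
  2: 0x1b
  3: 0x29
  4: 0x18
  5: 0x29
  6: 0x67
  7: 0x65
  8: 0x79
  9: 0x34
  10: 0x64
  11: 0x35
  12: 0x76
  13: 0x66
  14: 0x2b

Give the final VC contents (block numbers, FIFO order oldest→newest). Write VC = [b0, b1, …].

VC = [6, 30, 29, 13]

0: 0x67 (blk 25, set 1) → MISS  vc=[]
1: 0x18 (blk 6, set 2) → MISS  vc=[]
2: 0x1b (blk 6, set 2) → L1-HIT  vc=[]
3: 0x29 (blk 10, set 2) → MISS  vc=[6]
4: 0x18 (blk 6, set 2) → VC-HIT  vc=[10]
5: 0x29 (blk 10, set 2) → VC-HIT  vc=[6]
6: 0x67 (blk 25, set 1) → L1-HIT  vc=[6]
7: 0x65 (blk 25, set 1) → L1-HIT  vc=[6]
8: 0x79 (blk 30, set 2) → MISS  vc=[6, 10]
9: 0x34 (blk 13, set 1) → MISS  vc=[6, 10, 25]
10: 0x64 (blk 25, set 1) → VC-HIT  vc=[6, 10, 13]
11: 0x35 (blk 13, set 1) → VC-HIT  vc=[6, 10, 25]
12: 0x76 (blk 29, set 1) → MISS  vc=[6, 10, 25, 13]
13: 0x66 (blk 25, set 1) → VC-HIT  vc=[6, 10, 29, 13]
14: 0x2b (blk 10, set 2) → VC-HIT  vc=[6, 30, 29, 13]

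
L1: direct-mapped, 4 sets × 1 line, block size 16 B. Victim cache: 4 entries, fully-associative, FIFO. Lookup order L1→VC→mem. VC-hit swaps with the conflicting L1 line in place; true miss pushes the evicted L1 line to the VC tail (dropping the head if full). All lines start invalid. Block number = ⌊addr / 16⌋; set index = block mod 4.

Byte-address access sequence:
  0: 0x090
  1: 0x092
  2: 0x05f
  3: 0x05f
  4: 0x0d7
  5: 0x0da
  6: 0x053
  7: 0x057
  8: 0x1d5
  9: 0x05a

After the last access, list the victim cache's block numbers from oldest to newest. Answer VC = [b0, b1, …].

  [0] addr=0x90 blk=9 s=1: MISS | VC []
  [1] addr=0x92 blk=9 s=1: L1-HIT | VC []
  [2] addr=0x5f blk=5 s=1: MISS | VC [9]
  [3] addr=0x5f blk=5 s=1: L1-HIT | VC [9]
  [4] addr=0xd7 blk=13 s=1: MISS | VC [9, 5]
  [5] addr=0xda blk=13 s=1: L1-HIT | VC [9, 5]
  [6] addr=0x53 blk=5 s=1: VC-HIT | VC [9, 13]
  [7] addr=0x57 blk=5 s=1: L1-HIT | VC [9, 13]
  [8] addr=0x1d5 blk=29 s=1: MISS | VC [9, 13, 5]
  [9] addr=0x5a blk=5 s=1: VC-HIT | VC [9, 13, 29]

VC = [9, 13, 29]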